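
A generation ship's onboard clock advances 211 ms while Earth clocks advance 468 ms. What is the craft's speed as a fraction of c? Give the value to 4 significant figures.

β ≈ 0.8926

γ = Δt/τ₀ = 468/211 = 2.21801
β = √(1 − 1/γ²) = √(1 − 1/2.21801²) = 0.8926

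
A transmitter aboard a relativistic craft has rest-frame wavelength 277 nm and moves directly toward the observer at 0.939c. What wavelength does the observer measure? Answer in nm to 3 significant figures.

λ_obs ≈ 49.1 nm

Relativistic Doppler: λ_obs = λ_src √((1−β)/(1+β))
= 277 × √(0.061000/1.9390) = 277 × 0.17737 = 49.1 nm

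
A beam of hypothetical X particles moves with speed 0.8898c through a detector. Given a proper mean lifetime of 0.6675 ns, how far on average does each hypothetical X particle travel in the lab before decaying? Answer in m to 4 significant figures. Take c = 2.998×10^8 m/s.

d ≈ 0.3902 m

γ = 1/√(1 − 0.8898²) = 2.19130
Dilated lifetime: Δt = γτ₀ = 2.19130 × 0.6675 ns = 1.46269 ns
d = vΔt = 0.8898c × 1.46269 ns = 2.66762×10^8 m/s × 1.46269×10^-9 s = 0.3902 m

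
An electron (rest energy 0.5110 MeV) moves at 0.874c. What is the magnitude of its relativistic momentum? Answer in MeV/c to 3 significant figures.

p ≈ 0.919 MeV/c

γ = 1/√(1 − 0.874²) = 2.0579
p = γβm₀c = 2.0579 × 0.874 × 0.5110 MeV/c = 0.919 MeV/c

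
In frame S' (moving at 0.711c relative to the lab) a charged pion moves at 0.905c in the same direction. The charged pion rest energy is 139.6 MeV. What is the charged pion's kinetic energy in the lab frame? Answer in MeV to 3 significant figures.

K ≈ 627 MeV

u_lab = (0.905 + 0.711)/(1 + 0.905×0.711) = 0.983294
γ = 1/√(1 − 0.983294²) = 5.4938
K = (γ − 1)m₀c² = (5.4938 − 1) × 139.6 = 4.4938 × 139.6 = 627 MeV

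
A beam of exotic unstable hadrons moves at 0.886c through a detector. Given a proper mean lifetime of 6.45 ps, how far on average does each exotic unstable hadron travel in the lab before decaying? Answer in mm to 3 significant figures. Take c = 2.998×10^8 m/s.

γ = 1/√(1 − 0.886²) = 2.1566
Dilated lifetime: Δt = γτ₀ = 2.1566 × 6.45 ps = 13.910 ps
d = vΔt = 0.886c × 13.910 ps = 2.6562×10^8 m/s × 1.3910×10^-11 s = 3.69 mm

d ≈ 3.69 mm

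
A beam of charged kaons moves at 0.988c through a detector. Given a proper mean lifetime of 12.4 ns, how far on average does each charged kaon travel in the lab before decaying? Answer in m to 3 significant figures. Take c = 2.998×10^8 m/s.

d ≈ 23.8 m

γ = 1/√(1 − 0.988²) = 6.4744
Dilated lifetime: Δt = γτ₀ = 6.4744 × 12.4 ns = 80.283 ns
d = vΔt = 0.988c × 80.283 ns = 2.9620×10^8 m/s × 8.0283×10^-8 s = 23.8 m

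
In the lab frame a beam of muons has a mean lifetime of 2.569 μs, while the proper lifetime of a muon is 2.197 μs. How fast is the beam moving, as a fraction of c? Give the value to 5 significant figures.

γ = Δt/τ₀ = 2.569/2.197 = 1.169322
β = √(1 − 1/γ²) = √(1 − 1/1.169322²) = 0.51830

β ≈ 0.51830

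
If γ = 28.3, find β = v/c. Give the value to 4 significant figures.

β = √(1 − 1/γ²) = √(1 − 1/28.3²) = √(0.998751) = 0.9994

β ≈ 0.9994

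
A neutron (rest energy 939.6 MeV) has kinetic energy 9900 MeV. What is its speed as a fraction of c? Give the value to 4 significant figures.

β ≈ 0.9962

γ = 1 + K/(m₀c²) = 1 + 9900/939.6 = 11.5364
β = √(1 − 1/γ²) = 0.9962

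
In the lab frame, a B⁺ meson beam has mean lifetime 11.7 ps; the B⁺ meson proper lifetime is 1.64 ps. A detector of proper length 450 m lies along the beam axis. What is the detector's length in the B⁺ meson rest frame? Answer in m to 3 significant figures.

Time dilation ⇒ γ = Δt/τ₀ = 11.7/1.64 = 7.1341
Length contraction: L = L₀/γ = 450/7.1341 = 63.1 m

L ≈ 63.1 m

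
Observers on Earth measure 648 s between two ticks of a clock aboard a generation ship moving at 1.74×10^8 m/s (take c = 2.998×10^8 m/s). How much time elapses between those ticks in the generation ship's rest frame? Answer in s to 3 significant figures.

τ₀ ≈ 528 s

β = v/c = 1.74×10^8 / 2.998×10^8 = 0.58039
γ = 1/√(1 − 0.58039²) = 1.2280
Proper time: τ₀ = Δt/γ = 648/1.2280 = 528 s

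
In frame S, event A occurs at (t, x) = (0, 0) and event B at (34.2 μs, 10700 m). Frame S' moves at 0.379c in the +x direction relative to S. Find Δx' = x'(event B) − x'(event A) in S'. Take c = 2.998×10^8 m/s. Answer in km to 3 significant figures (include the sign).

γ = 1/√(1 − 0.379²) = 1.0806
Δx' = γ(Δx − vΔt) = 1.0806 × (10700 m − 0.379×(2.998×10^8 m/s)×34.2×10^-6 s)
= 1.0806 × (6814.1 m) = 7.36 km

Δx' ≈ 7.36 km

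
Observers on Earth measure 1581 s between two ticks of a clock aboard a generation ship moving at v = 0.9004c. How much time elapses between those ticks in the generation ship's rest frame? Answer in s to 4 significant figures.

τ₀ ≈ 687.8 s

γ = 1/√(1 − 0.9004²) = 2.29852
Proper time: τ₀ = Δt/γ = 1581/2.29852 = 687.8 s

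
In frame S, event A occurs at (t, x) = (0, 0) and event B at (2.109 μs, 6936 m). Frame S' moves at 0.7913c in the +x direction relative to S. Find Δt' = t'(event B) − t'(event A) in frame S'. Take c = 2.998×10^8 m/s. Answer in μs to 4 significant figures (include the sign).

Δt' ≈ -26.49 μs

γ = 1/√(1 − 0.7913²) = 1.63552
Δt' = γ(Δt − vΔx/c²) = 1.63552 × (2.109 μs − 0.7913×6936 m / (2.998×10^8 m/s))
= 1.63552 × (-16.1981 μs) = -26.49 μs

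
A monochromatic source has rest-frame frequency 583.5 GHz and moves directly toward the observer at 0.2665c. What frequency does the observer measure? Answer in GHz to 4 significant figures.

Relativistic Doppler: f_obs = f_src √((1+β)/(1−β))
= 583.5 × √(1.26650/0.733500) = 583.5 × 1.31402 = 766.7 GHz

f_obs ≈ 766.7 GHz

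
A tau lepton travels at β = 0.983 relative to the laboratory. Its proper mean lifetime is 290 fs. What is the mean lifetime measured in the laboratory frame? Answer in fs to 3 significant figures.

Δt ≈ 1580 fs

γ = 1/√(1 − 0.983²) = 5.4465
Time dilation: Δt = γτ₀ = 5.4465 × 290 fs = 1580 fs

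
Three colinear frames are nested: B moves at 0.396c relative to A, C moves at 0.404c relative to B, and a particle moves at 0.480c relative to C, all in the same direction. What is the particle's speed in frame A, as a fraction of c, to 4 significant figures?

Compose boost 2: (0.404 + 0.396)/(1 + 0.404×0.396) = 0.8000/1.15998 = 0.689665
Compose boost 3: (0.480 + 0.689665)/(1 + 0.480×0.689665) = 1.16966/1.33104 = 0.8788

u ≈ 0.8788c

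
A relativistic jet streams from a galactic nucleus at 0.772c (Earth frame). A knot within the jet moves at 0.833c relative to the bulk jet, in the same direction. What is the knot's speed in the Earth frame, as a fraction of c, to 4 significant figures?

Relativistic velocity addition: u = (u' + v)/(1 + u'v/c²)
= (0.833 + 0.772)/(1 + 0.833×0.772) = 1.605/1.64308 = 0.9768

u ≈ 0.9768c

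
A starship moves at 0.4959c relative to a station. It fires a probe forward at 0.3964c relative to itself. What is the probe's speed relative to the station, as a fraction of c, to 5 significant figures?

Relativistic velocity addition: u = (u' + v)/(1 + u'v/c²)
= (0.3964 + 0.4959)/(1 + 0.3964×0.4959) = 0.89230/1.196575 = 0.74571

u ≈ 0.74571c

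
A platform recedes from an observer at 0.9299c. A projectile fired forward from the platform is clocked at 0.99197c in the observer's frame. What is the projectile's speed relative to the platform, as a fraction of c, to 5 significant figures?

Inverse velocity addition: u' = (u − v)/(1 − uv/c²)
= (0.99197 − 0.9299)/(1 − 0.99197×0.9299) = 0.062070/0.07756710 = 0.80021

u' ≈ 0.80021c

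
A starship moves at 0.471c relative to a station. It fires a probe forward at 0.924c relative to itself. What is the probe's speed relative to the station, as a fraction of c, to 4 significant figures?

Relativistic velocity addition: u = (u' + v)/(1 + u'v/c²)
= (0.924 + 0.471)/(1 + 0.924×0.471) = 1.395/1.43520 = 0.9720

u ≈ 0.9720c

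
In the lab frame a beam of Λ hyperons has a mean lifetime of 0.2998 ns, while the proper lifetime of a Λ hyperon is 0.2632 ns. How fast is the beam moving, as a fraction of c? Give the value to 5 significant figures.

β ≈ 0.47881

γ = Δt/τ₀ = 0.2998/0.2632 = 1.139058
β = √(1 − 1/γ²) = √(1 − 1/1.139058²) = 0.47881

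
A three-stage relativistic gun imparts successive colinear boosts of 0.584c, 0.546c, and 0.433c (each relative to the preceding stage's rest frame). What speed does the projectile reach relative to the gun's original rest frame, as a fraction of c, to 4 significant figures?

Compose boost 2: (0.546 + 0.584)/(1 + 0.546×0.584) = 1.130/1.31886 = 0.856798
Compose boost 3: (0.433 + 0.856798)/(1 + 0.433×0.856798) = 1.28980/1.37099 = 0.9408

u ≈ 0.9408c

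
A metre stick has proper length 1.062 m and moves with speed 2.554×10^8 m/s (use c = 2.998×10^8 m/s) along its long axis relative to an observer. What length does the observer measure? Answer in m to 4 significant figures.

β = v/c = 2.554×10^8 / 2.998×10^8 = 0.851901
γ = 1/√(1 − 0.851901²) = 1.90948
Length contraction: L = L₀/γ = 1.062/1.90948 = 0.5562 m

L ≈ 0.5562 m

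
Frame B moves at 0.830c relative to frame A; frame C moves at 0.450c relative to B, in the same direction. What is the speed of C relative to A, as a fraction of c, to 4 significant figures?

u ≈ 0.9319c

Compose boost 2: (0.450 + 0.830)/(1 + 0.450×0.830) = 1.280/1.37350 = 0.9319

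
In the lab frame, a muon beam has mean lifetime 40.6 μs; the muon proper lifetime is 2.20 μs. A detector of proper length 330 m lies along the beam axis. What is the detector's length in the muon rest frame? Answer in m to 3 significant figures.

L ≈ 17.9 m

Time dilation ⇒ γ = Δt/τ₀ = 40.6/2.20 = 18.455
Length contraction: L = L₀/γ = 330/18.455 = 17.9 m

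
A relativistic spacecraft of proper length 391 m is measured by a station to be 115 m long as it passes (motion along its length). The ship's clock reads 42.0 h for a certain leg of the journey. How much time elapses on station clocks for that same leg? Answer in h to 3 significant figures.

Δt ≈ 143 h

Length contraction ⇒ γ = L₀/L = 391/115 = 3.4000
Time dilation: Δt = γτ₀ = 3.4000 × 42.0 h = 143 h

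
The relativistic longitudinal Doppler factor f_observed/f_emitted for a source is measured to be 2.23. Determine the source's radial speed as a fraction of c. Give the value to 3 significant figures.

f_obs/f_src = √((1+β)/(1−β)) = 2.23  ⇒  (1+β)/(1−β) = 4.9729
β = |1 − D²|/(1 + D²) = |1 − 4.9729|/(1 + 4.9729) = 0.665

β ≈ 0.665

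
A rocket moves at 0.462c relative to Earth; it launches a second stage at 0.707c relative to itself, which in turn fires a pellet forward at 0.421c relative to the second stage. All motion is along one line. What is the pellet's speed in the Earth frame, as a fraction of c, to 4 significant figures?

u ≈ 0.9498c

Compose boost 2: (0.707 + 0.462)/(1 + 0.707×0.462) = 1.169/1.32663 = 0.881177
Compose boost 3: (0.421 + 0.881177)/(1 + 0.421×0.881177) = 1.30218/1.37098 = 0.9498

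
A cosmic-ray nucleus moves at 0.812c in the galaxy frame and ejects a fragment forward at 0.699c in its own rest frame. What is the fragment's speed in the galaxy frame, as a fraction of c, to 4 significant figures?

Compose boost 2: (0.699 + 0.812)/(1 + 0.699×0.812) = 1.511/1.56759 = 0.9639

u ≈ 0.9639c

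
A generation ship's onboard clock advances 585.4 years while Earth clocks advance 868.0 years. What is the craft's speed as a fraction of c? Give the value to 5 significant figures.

γ = Δt/τ₀ = 868.0/585.4 = 1.482747
β = √(1 − 1/γ²) = √(1 − 1/1.482747²) = 0.73834

β ≈ 0.73834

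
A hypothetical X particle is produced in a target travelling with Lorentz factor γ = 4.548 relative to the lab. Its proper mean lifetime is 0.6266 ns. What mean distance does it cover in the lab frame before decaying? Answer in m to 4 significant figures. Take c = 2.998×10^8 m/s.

β = √(1 − 1/γ²) = √(1 − 1/4.548²) = 0.975528
Dilated lifetime: Δt = γτ₀ = 4.548 × 0.6266 ns = 2.84978 ns
d = vΔt = 0.975528c × 2.84978 ns = 2.92463×10^8 m/s × 2.84978×10^-9 s = 0.8335 m

d ≈ 0.8335 m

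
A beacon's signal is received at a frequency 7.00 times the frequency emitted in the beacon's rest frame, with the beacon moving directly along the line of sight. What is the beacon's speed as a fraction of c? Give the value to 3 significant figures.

β ≈ 0.960

f_obs/f_src = √((1+β)/(1−β)) = 7.00  ⇒  (1+β)/(1−β) = 49.000
β = |1 − D²|/(1 + D²) = |1 − 49.000|/(1 + 49.000) = 0.960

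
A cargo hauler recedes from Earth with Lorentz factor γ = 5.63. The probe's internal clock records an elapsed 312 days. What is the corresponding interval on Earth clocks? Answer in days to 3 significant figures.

γ = 5.63 (given)
Time dilation: Δt = γτ₀ = 5.63 × 312 days = 1760 days

Δt ≈ 1760 days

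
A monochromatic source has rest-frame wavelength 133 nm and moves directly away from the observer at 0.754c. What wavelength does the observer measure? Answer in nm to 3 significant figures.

Relativistic Doppler: λ_obs = λ_src √((1+β)/(1−β))
= 133 × √(1.7540/0.24600) = 133 × 2.6702 = 355 nm

λ_obs ≈ 355 nm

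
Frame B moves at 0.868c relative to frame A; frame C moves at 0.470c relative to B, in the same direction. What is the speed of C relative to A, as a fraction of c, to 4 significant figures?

Compose boost 2: (0.470 + 0.868)/(1 + 0.470×0.868) = 1.338/1.40796 = 0.9503

u ≈ 0.9503c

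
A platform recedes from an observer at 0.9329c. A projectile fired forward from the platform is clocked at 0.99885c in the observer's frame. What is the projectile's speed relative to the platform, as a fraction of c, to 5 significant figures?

u' ≈ 0.96739c

Inverse velocity addition: u' = (u − v)/(1 − uv/c²)
= (0.99885 − 0.9329)/(1 − 0.99885×0.9329) = 0.065950/0.06817284 = 0.96739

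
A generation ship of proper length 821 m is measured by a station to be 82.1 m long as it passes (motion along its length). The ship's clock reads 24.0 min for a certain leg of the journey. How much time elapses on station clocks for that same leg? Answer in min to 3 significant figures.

Length contraction ⇒ γ = L₀/L = 821/82.1 = 10.000
Time dilation: Δt = γτ₀ = 10.000 × 24.0 min = 240 min

Δt ≈ 240 min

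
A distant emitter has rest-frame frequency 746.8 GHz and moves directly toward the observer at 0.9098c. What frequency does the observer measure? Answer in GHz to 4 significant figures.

f_obs ≈ 3436 GHz

Relativistic Doppler: f_obs = f_src √((1+β)/(1−β))
= 746.8 × √(1.90980/0.0902000) = 746.8 × 4.60141 = 3436 GHz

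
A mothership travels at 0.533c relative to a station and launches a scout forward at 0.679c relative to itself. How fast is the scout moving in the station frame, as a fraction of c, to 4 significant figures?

u ≈ 0.8899c

Compose boost 2: (0.679 + 0.533)/(1 + 0.679×0.533) = 1.212/1.36191 = 0.8899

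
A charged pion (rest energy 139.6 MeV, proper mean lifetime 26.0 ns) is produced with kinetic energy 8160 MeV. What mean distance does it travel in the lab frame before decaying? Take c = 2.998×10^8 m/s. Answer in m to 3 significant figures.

γ = 1 + K/(m₀c²) = 1 + 8160/139.6 = 59.453
β = √(1 − 1/γ²) = 0.99986
Dilated lifetime: γτ₀ = 59.453 × 26.0 ns = 1545.8 ns
d = βc·γτ₀ = 0.99986 × (2.998×10^8 m/s) × 1.5458×10^-6 s = 463 m

d ≈ 463 m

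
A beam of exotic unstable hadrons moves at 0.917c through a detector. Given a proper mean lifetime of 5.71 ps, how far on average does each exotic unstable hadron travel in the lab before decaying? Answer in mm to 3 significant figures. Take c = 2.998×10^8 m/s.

d ≈ 3.94 mm

γ = 1/√(1 − 0.917²) = 2.5070
Dilated lifetime: Δt = γτ₀ = 2.5070 × 5.71 ps = 14.315 ps
d = vΔt = 0.917c × 14.315 ps = 2.7492×10^8 m/s × 1.4315×10^-11 s = 3.94 mm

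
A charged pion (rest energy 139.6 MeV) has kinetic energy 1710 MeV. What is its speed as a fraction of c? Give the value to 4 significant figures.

β ≈ 0.9971

γ = 1 + K/(m₀c²) = 1 + 1710/139.6 = 13.2493
β = √(1 − 1/γ²) = 0.9971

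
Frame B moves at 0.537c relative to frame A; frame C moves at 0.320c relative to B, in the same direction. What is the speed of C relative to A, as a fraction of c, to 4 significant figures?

u ≈ 0.7313c

Compose boost 2: (0.320 + 0.537)/(1 + 0.320×0.537) = 0.8570/1.17184 = 0.7313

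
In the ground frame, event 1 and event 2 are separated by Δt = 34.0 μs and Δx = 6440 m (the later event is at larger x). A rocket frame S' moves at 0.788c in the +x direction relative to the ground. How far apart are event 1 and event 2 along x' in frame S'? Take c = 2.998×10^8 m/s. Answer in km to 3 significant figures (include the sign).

γ = 1/√(1 − 0.788²) = 1.6242
Δx' = γ(Δx − vΔt) = 1.6242 × (6440 m − 0.788×(2.998×10^8 m/s)×34.0×10^-6 s)
= 1.6242 × (-1592.2 m) = -2.59 km

Δx' ≈ -2.59 km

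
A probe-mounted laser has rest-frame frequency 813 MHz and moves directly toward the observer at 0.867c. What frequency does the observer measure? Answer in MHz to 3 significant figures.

Relativistic Doppler: f_obs = f_src √((1+β)/(1−β))
= 813 × √(1.8670/0.13300) = 813 × 3.7467 = 3050 MHz

f_obs ≈ 3050 MHz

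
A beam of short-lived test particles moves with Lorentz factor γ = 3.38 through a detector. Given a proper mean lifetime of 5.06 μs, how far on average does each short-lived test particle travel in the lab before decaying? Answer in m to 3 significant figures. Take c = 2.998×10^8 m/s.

β = √(1 − 1/γ²) = √(1 − 1/3.38²) = 0.95523
Dilated lifetime: Δt = γτ₀ = 3.38 × 5.06 μs = 17.103 μs
d = vΔt = 0.95523c × 17.103 μs = 2.8638×10^8 m/s × 1.7103×10^-5 s = 4900 m

d ≈ 4900 m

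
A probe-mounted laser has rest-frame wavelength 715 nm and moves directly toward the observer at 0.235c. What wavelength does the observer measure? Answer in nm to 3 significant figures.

λ_obs ≈ 563 nm

Relativistic Doppler: λ_obs = λ_src √((1−β)/(1+β))
= 715 × √(0.76500/1.2350) = 715 × 0.78704 = 563 nm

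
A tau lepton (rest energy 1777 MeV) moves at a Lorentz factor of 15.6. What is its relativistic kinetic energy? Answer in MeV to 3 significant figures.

γ = 15.6 (given)
K = (γ − 1)m₀c² = (15.6 − 1) × 1777 MeV = 14.600 × 1777 MeV = 25900 MeV

K ≈ 25900 MeV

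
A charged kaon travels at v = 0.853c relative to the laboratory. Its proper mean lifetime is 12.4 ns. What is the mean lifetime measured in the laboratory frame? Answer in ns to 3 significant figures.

Δt ≈ 23.8 ns

γ = 1/√(1 − 0.853²) = 1.9160
Time dilation: Δt = γτ₀ = 1.9160 × 12.4 ns = 23.8 ns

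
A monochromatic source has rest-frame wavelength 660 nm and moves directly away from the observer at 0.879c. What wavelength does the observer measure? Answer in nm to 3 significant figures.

λ_obs ≈ 2600 nm

Relativistic Doppler: λ_obs = λ_src √((1+β)/(1−β))
= 660 × √(1.8790/0.12100) = 660 × 3.9407 = 2600 nm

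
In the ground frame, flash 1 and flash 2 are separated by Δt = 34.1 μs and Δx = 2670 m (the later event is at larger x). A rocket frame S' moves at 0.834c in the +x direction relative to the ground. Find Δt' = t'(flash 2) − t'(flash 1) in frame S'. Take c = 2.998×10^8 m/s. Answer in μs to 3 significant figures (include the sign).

γ = 1/√(1 − 0.834²) = 1.8124
Δt' = γ(Δt − vΔx/c²) = 1.8124 × (34.1 μs − 0.834×2670 m / (2.998×10^8 m/s))
= 1.8124 × (26.672 μs) = 48.3 μs

Δt' ≈ 48.3 μs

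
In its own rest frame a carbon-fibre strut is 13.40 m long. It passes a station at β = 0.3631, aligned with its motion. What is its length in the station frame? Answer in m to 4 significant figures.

L ≈ 12.49 m

γ = 1/√(1 − 0.3631²) = 1.07325
Length contraction: L = L₀/γ = 13.40/1.07325 = 12.49 m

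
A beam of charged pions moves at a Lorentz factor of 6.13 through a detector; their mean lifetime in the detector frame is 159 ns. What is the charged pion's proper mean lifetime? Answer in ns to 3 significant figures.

τ₀ ≈ 25.9 ns

γ = 6.13 (given)
Proper time: τ₀ = Δt/γ = 159/6.13 = 25.9 ns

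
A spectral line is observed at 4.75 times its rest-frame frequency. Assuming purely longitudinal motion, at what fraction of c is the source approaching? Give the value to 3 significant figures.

f_obs/f_src = √((1+β)/(1−β)) = 4.75  ⇒  (1+β)/(1−β) = 22.562
β = |1 − D²|/(1 + D²) = |1 − 22.562|/(1 + 22.562) = 0.915

β ≈ 0.915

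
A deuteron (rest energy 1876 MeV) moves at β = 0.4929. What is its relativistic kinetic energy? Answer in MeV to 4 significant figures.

γ = 1/√(1 − 0.4929²) = 1.14931
K = (γ − 1)m₀c² = (1.14931 − 1) × 1876 MeV = 0.149312 × 1876 MeV = 280.1 MeV

K ≈ 280.1 MeV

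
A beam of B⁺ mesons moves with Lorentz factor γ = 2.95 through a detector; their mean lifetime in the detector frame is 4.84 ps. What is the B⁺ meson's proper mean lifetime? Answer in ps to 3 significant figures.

τ₀ ≈ 1.64 ps

γ = 2.95 (given)
Proper time: τ₀ = Δt/γ = 4.84/2.95 = 1.64 ps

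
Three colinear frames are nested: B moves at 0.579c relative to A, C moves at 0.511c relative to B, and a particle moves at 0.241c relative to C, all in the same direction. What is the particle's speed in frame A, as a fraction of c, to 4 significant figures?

Compose boost 2: (0.511 + 0.579)/(1 + 0.511×0.579) = 1.090/1.29587 = 0.841134
Compose boost 3: (0.241 + 0.841134)/(1 + 0.241×0.841134) = 1.08213/1.20271 = 0.8997

u ≈ 0.8997c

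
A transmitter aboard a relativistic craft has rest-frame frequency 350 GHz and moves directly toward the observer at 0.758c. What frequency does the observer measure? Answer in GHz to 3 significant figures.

Relativistic Doppler: f_obs = f_src √((1+β)/(1−β))
= 350 × √(1.7580/0.24200) = 350 × 2.6953 = 943 GHz

f_obs ≈ 943 GHz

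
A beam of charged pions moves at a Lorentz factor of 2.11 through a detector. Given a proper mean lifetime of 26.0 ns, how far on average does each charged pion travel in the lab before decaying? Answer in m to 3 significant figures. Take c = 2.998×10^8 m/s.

β = √(1 − 1/γ²) = √(1 − 1/2.11²) = 0.88056
Dilated lifetime: Δt = γτ₀ = 2.11 × 26.0 ns = 54.860 ns
d = vΔt = 0.88056c × 54.860 ns = 2.6399×10^8 m/s × 5.4860×10^-8 s = 14.5 m

d ≈ 14.5 m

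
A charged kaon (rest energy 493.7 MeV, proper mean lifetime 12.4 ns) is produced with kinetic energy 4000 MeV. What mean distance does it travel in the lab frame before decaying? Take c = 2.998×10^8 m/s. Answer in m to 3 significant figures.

d ≈ 33.6 m

γ = 1 + K/(m₀c²) = 1 + 4000/493.7 = 9.1021
β = √(1 − 1/γ²) = 0.99395
Dilated lifetime: γτ₀ = 9.1021 × 12.4 ns = 112.87 ns
d = βc·γτ₀ = 0.99395 × (2.998×10^8 m/s) × 1.1287×10^-7 s = 33.6 m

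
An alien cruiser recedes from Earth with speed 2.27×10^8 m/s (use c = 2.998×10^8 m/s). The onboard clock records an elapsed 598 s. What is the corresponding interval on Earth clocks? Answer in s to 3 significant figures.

Δt ≈ 915 s

β = v/c = 2.27×10^8 / 2.998×10^8 = 0.75717
γ = 1/√(1 − 0.75717²) = 1.5309
Time dilation: Δt = γτ₀ = 1.5309 × 598 s = 915 s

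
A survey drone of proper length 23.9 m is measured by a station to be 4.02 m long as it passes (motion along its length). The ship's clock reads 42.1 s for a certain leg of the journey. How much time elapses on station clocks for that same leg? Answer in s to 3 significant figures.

Δt ≈ 250 s

Length contraction ⇒ γ = L₀/L = 23.9/4.02 = 5.9453
Time dilation: Δt = γτ₀ = 5.9453 × 42.1 s = 250 s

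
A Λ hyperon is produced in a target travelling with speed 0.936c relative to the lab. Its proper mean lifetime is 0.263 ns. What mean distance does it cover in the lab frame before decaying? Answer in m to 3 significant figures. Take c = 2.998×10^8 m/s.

d ≈ 0.210 m

γ = 1/√(1 − 0.936²) = 2.8409
Dilated lifetime: Δt = γτ₀ = 2.8409 × 0.263 ns = 0.74716 ns
d = vΔt = 0.936c × 0.74716 ns = 2.8061×10^8 m/s × 7.4716×10^-10 s = 0.210 m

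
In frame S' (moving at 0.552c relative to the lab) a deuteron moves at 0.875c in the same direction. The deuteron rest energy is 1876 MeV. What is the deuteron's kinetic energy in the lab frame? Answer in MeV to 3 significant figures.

u_lab = (0.875 + 0.552)/(1 + 0.875×0.552) = 0.962239
γ = 1/√(1 − 0.962239²) = 3.6737
K = (γ − 1)m₀c² = (3.6737 − 1) × 1876 = 2.6737 × 1876 = 5020 MeV

K ≈ 5020 MeV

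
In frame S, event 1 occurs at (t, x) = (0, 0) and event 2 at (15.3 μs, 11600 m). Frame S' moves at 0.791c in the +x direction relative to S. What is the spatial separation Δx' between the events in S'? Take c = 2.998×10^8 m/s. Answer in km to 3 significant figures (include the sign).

γ = 1/√(1 − 0.791²) = 1.6345
Δx' = γ(Δx − vΔt) = 1.6345 × (11600 m − 0.791×(2.998×10^8 m/s)×15.3×10^-6 s)
= 1.6345 × (7971.7 m) = 13.0 km

Δx' ≈ 13.0 km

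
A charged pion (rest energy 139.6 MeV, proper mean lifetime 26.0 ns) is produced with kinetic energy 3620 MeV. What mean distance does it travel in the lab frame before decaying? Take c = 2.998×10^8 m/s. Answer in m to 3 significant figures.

d ≈ 210 m

γ = 1 + K/(m₀c²) = 1 + 3620/139.6 = 26.931
β = √(1 − 1/γ²) = 0.99931
Dilated lifetime: γτ₀ = 26.931 × 26.0 ns = 700.21 ns
d = βc·γτ₀ = 0.99931 × (2.998×10^8 m/s) × 7.0021×10^-7 s = 210 m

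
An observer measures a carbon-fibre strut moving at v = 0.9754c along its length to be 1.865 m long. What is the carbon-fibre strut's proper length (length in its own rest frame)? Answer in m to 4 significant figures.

γ = 1/√(1 − 0.9754²) = 4.53633
L₀ = γL = 4.53633 × 1.865 = 8.460 m

L₀ ≈ 8.460 m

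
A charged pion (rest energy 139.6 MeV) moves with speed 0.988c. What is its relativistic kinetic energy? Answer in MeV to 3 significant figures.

K ≈ 764 MeV

γ = 1/√(1 − 0.988²) = 6.4744
K = (γ − 1)m₀c² = (6.4744 − 1) × 139.6 MeV = 5.4744 × 139.6 MeV = 764 MeV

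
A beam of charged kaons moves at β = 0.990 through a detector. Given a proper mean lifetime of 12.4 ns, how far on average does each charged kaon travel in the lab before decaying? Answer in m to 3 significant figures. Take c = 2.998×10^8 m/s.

γ = 1/√(1 − 0.990²) = 7.0888
Dilated lifetime: Δt = γτ₀ = 7.0888 × 12.4 ns = 87.901 ns
d = vΔt = 0.990c × 87.901 ns = 2.9680×10^8 m/s × 8.7901×10^-8 s = 26.1 m

d ≈ 26.1 m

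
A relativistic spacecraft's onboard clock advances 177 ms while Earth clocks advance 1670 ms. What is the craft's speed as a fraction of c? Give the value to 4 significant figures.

γ = Δt/τ₀ = 1670/177 = 9.43503
β = √(1 − 1/γ²) = √(1 − 1/9.43503²) = 0.9944

β ≈ 0.9944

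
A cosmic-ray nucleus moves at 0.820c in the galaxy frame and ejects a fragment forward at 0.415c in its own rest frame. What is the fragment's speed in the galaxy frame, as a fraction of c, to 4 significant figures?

u ≈ 0.9214c

Compose boost 2: (0.415 + 0.820)/(1 + 0.415×0.820) = 1.235/1.34030 = 0.9214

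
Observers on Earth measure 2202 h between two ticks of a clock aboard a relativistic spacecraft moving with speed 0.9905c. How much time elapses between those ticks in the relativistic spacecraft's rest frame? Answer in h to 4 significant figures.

τ₀ ≈ 302.8 h

γ = 1/√(1 − 0.9905²) = 7.27205
Proper time: τ₀ = Δt/γ = 2202/7.27205 = 302.8 h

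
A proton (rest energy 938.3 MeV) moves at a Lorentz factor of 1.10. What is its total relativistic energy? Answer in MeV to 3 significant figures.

E ≈ 1030 MeV

γ = 1.10 (given)
E = γm₀c² = 1.10 × 938.3 MeV = 1030 MeV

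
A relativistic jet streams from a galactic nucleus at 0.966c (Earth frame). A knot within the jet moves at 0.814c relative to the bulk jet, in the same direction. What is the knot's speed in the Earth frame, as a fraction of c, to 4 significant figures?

Relativistic velocity addition: u = (u' + v)/(1 + u'v/c²)
= (0.814 + 0.966)/(1 + 0.814×0.966) = 1.780/1.78632 = 0.9965

u ≈ 0.9965c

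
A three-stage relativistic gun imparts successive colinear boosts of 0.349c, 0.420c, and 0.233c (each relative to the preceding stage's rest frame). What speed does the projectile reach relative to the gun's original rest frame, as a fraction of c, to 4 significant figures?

Compose boost 2: (0.420 + 0.349)/(1 + 0.420×0.349) = 0.7690/1.14658 = 0.670690
Compose boost 3: (0.233 + 0.670690)/(1 + 0.233×0.670690) = 0.903690/1.15627 = 0.7816

u ≈ 0.7816c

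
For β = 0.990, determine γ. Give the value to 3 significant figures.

γ = 1/√(1 − β²) = 1/√(1 − 0.990²) = 1/√(0.019900) = 7.09

γ ≈ 7.09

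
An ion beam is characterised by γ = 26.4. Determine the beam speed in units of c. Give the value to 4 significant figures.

β ≈ 0.9993

β = √(1 − 1/γ²) = √(1 − 1/26.4²) = √(0.998565) = 0.9993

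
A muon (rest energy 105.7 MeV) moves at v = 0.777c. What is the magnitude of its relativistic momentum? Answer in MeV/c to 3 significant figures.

γ = 1/√(1 − 0.777²) = 1.5886
p = γβm₀c = 1.5886 × 0.777 × 105.7 MeV/c = 130 MeV/c

p ≈ 130 MeV/c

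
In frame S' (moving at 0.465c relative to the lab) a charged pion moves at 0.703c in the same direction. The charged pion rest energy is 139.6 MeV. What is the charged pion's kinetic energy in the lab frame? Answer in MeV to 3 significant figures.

u_lab = (0.703 + 0.465)/(1 + 0.703×0.465) = 0.880251
γ = 1/√(1 − 0.880251²) = 2.1074
K = (γ − 1)m₀c² = (2.1074 − 1) × 139.6 = 1.1074 × 139.6 = 155 MeV

K ≈ 155 MeV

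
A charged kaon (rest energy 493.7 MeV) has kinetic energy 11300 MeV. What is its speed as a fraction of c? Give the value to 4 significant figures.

β ≈ 0.9991

γ = 1 + K/(m₀c²) = 1 + 11300/493.7 = 23.8884
β = √(1 − 1/γ²) = 0.9991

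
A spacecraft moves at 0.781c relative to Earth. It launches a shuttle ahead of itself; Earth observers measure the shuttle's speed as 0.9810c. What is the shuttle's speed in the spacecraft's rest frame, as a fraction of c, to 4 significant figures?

u' ≈ 0.8553c

Inverse velocity addition: u' = (u − v)/(1 − uv/c²)
= (0.9810 − 0.781)/(1 − 0.9810×0.781) = 0.2000/0.233839 = 0.8553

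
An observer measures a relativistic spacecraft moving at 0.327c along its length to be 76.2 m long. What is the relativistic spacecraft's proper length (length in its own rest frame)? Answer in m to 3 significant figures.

γ = 1/√(1 − 0.327²) = 1.0582
L₀ = γL = 1.0582 × 76.2 = 80.6 m

L₀ ≈ 80.6 m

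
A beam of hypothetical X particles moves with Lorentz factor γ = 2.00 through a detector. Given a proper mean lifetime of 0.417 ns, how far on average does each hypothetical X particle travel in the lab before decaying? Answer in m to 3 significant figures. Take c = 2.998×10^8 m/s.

d ≈ 0.217 m

β = √(1 − 1/γ²) = √(1 − 1/2.00²) = 0.86603
Dilated lifetime: Δt = γτ₀ = 2.00 × 0.417 ns = 0.83400 ns
d = vΔt = 0.86603c × 0.83400 ns = 2.5963×10^8 m/s × 8.3400×10^-10 s = 0.217 m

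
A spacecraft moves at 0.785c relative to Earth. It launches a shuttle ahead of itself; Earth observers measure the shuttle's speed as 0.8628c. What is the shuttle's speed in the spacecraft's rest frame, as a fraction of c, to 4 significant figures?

Inverse velocity addition: u' = (u − v)/(1 − uv/c²)
= (0.8628 − 0.785)/(1 − 0.8628×0.785) = 0.07780/0.322702 = 0.2411

u' ≈ 0.2411c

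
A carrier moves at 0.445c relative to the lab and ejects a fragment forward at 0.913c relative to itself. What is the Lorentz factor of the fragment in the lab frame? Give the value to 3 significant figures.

u_lab = (0.913 + 0.445)/(1 + 0.913×0.445) = 1.358/1.40629 = 0.965665
γ = 1/√(1 − 0.965665²) = 3.85

γ ≈ 3.85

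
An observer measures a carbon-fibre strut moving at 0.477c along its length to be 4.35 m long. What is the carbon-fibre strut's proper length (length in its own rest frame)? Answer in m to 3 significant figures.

γ = 1/√(1 − 0.477²) = 1.1378
L₀ = γL = 1.1378 × 4.35 = 4.95 m

L₀ ≈ 4.95 m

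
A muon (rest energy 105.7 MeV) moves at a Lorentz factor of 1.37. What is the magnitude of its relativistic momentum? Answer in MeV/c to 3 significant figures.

β = √(1 − 1/γ²) = √(1 − 1/1.37²) = 0.68353
p = γβm₀c = 1.37 × 0.68353 × 105.7 MeV/c = 99.0 MeV/c

p ≈ 99.0 MeV/c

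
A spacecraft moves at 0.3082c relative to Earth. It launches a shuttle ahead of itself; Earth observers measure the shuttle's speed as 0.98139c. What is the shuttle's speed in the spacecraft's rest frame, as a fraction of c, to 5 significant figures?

u' ≈ 0.96510c

Inverse velocity addition: u' = (u − v)/(1 − uv/c²)
= (0.98139 − 0.3082)/(1 − 0.98139×0.3082) = 0.67319/0.6975356 = 0.96510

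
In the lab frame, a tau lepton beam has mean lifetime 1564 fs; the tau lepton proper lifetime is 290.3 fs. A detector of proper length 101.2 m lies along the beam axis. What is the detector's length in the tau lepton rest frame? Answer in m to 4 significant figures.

Time dilation ⇒ γ = Δt/τ₀ = 1564/290.3 = 5.38753
Length contraction: L = L₀/γ = 101.2/5.38753 = 18.78 m

L ≈ 18.78 m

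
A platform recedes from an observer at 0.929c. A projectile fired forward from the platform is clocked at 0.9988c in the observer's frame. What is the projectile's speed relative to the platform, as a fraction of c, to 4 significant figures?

Inverse velocity addition: u' = (u − v)/(1 − uv/c²)
= (0.9988 − 0.929)/(1 − 0.9988×0.929) = 0.06980/0.0721148 = 0.9679

u' ≈ 0.9679c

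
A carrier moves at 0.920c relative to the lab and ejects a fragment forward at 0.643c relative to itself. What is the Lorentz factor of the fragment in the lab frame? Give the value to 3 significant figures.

γ ≈ 5.30

u_lab = (0.643 + 0.920)/(1 + 0.643×0.920) = 1.563/1.59156 = 0.982055
γ = 1/√(1 − 0.982055²) = 5.30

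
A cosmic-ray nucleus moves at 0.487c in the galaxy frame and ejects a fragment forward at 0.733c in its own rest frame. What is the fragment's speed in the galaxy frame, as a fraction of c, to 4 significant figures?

Compose boost 2: (0.733 + 0.487)/(1 + 0.733×0.487) = 1.220/1.35697 = 0.8991

u ≈ 0.8991c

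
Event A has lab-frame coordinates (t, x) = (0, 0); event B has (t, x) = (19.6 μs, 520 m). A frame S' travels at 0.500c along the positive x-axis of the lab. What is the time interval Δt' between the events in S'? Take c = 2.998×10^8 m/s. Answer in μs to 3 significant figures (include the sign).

Δt' ≈ 21.6 μs

γ = 1/√(1 − 0.500²) = 1.1547
Δt' = γ(Δt − vΔx/c²) = 1.1547 × (19.6 μs − 0.500×520 m / (2.998×10^8 m/s))
= 1.1547 × (18.733 μs) = 21.6 μs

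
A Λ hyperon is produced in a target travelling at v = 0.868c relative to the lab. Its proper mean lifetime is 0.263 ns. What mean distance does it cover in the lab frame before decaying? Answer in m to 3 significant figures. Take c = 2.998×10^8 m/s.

γ = 1/√(1 − 0.868²) = 2.0138
Dilated lifetime: Δt = γτ₀ = 2.0138 × 0.263 ns = 0.52964 ns
d = vΔt = 0.868c × 0.52964 ns = 2.6023×10^8 m/s × 5.2964×10^-10 s = 0.138 m

d ≈ 0.138 m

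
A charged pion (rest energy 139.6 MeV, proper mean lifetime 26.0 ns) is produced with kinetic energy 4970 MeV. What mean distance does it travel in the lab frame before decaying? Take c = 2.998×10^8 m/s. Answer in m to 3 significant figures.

d ≈ 285 m

γ = 1 + K/(m₀c²) = 1 + 4970/139.6 = 36.602
β = √(1 − 1/γ²) = 0.99963
Dilated lifetime: γτ₀ = 36.602 × 26.0 ns = 951.64 ns
d = βc·γτ₀ = 0.99963 × (2.998×10^8 m/s) × 9.5164×10^-7 s = 285 m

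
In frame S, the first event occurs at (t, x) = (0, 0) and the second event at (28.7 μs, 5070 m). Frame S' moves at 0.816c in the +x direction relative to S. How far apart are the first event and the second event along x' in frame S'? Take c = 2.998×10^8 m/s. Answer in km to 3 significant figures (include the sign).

γ = 1/√(1 − 0.816²) = 1.7299
Δx' = γ(Δx − vΔt) = 1.7299 × (5070 m − 0.816×(2.998×10^8 m/s)×28.7×10^-6 s)
= 1.7299 × (-1951.1 m) = -3.38 km

Δx' ≈ -3.38 km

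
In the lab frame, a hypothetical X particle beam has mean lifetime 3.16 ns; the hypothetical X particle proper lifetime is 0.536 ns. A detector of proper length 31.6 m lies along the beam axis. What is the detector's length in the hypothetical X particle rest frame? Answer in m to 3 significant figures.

Time dilation ⇒ γ = Δt/τ₀ = 3.16/0.536 = 5.8955
Length contraction: L = L₀/γ = 31.6/5.8955 = 5.36 m

L ≈ 5.36 m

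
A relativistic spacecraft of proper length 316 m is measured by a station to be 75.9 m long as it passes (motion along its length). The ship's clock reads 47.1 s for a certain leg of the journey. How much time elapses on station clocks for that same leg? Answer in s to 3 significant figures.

Δt ≈ 196 s

Length contraction ⇒ γ = L₀/L = 316/75.9 = 4.1634
Time dilation: Δt = γτ₀ = 4.1634 × 47.1 s = 196 s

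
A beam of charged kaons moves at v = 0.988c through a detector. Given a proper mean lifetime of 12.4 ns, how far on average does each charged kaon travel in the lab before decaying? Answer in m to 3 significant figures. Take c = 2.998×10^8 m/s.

γ = 1/√(1 − 0.988²) = 6.4744
Dilated lifetime: Δt = γτ₀ = 6.4744 × 12.4 ns = 80.283 ns
d = vΔt = 0.988c × 80.283 ns = 2.9620×10^8 m/s × 8.0283×10^-8 s = 23.8 m

d ≈ 23.8 m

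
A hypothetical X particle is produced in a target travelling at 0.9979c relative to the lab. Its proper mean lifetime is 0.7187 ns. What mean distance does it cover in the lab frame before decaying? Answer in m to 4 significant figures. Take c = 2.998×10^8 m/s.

γ = 1/√(1 − 0.9979²) = 15.4384
Dilated lifetime: Δt = γτ₀ = 15.4384 × 0.7187 ns = 11.0956 ns
d = vΔt = 0.9979c × 11.0956 ns = 2.99170×10^8 m/s × 1.10956×10^-8 s = 3.319 m

d ≈ 3.319 m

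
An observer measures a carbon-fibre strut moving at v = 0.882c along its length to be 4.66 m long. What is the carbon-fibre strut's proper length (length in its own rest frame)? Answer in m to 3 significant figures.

γ = 1/√(1 − 0.882²) = 2.1220
L₀ = γL = 2.1220 × 4.66 = 9.89 m

L₀ ≈ 9.89 m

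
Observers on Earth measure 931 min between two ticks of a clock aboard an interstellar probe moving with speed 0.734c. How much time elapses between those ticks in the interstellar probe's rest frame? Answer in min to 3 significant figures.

τ₀ ≈ 632 min

γ = 1/√(1 − 0.734²) = 1.4724
Proper time: τ₀ = Δt/γ = 931/1.4724 = 632 min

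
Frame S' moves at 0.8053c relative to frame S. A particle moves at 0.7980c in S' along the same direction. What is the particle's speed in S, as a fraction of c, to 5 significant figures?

u ≈ 0.97606c

Relativistic velocity addition: u = (u' + v)/(1 + u'v/c²)
= (0.7980 + 0.8053)/(1 + 0.7980×0.8053) = 1.6033/1.642629 = 0.97606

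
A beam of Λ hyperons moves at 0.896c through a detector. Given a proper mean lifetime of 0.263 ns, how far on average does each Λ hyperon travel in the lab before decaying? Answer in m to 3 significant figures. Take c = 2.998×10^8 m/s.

d ≈ 0.159 m

γ = 1/√(1 − 0.896²) = 2.2520
Dilated lifetime: Δt = γτ₀ = 2.2520 × 0.263 ns = 0.59227 ns
d = vΔt = 0.896c × 0.59227 ns = 2.6862×10^8 m/s × 5.9227×10^-10 s = 0.159 m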